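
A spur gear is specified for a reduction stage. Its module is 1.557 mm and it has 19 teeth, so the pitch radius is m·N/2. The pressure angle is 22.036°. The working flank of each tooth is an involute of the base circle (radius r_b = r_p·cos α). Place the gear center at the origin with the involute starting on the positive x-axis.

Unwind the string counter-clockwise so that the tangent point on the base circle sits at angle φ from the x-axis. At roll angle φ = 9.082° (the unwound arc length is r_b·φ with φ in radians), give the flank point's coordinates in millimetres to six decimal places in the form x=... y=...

pitch radius r_p = m·N/2 = 1.557·19/2 = 14.791500
base radius r_b = r_p·cos α = 14.791500·cos 22.036° = 13.710956
roll angle φ = 9.082° = 0.15851080 rad
x = r_b·(cos φ + φ·sin φ) = 13.710956·(0.98746344 + 0.15851080·0.15784785) = 13.882124
y = r_b·(sin φ − φ·cos φ) = 13.710956·(0.15784785 − 0.15851080·0.98746344) = 0.018156

x=13.882124 y=0.018156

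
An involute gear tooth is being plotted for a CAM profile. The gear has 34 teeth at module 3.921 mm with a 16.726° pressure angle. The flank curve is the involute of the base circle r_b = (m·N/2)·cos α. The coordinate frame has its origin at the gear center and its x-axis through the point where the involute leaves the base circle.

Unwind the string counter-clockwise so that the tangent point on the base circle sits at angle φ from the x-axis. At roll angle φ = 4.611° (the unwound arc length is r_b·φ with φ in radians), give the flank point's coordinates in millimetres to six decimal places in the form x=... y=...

pitch radius r_p = m·N/2 = 3.921·34/2 = 66.657000
base radius r_b = r_p·cos α = 66.657000·cos 16.726° = 63.836875
roll angle φ = 4.611° = 0.08047713 rad
x = r_b·(cos φ + φ·sin φ) = 63.836875·(0.99676346 + 0.08047713·0.08039029) = 64.043263
y = r_b·(sin φ − φ·cos φ) = 63.836875·(0.08039029 − 0.08047713·0.99676346) = 0.011084

x=64.043263 y=0.011084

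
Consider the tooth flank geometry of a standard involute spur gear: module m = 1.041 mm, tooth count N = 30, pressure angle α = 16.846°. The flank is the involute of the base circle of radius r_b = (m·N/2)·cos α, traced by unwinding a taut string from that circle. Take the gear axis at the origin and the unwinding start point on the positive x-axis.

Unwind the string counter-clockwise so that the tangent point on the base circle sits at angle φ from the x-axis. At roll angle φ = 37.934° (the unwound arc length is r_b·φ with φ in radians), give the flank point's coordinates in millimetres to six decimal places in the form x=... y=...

x=17.870101 y=1.383352

pitch radius r_p = m·N/2 = 1.041·30/2 = 15.615000
base radius r_b = r_p·cos α = 15.615000·cos 16.846° = 14.944916
roll angle φ = 37.934° = 0.66207320 rad
x = r_b·(cos φ + φ·sin φ) = 14.944916·(0.78871942 + 0.66207320·0.61475334) = 17.870101
y = r_b·(sin φ − φ·cos φ) = 14.944916·(0.61475334 − 0.66207320·0.78871942) = 1.383352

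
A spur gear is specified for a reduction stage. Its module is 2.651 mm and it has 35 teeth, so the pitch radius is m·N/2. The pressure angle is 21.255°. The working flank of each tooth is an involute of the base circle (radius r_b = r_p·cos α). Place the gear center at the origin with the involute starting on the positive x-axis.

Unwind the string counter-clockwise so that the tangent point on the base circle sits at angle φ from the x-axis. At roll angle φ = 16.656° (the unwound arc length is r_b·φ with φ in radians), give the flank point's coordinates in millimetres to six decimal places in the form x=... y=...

pitch radius r_p = m·N/2 = 2.651·35/2 = 46.392500
base radius r_b = r_p·cos α = 46.392500·cos 21.255° = 43.236708
roll angle φ = 16.656° = 0.29070204 rad
x = r_b·(cos φ + φ·sin φ) = 43.236708·(0.95804289 + 0.29070204·0.28662488) = 45.025208
y = r_b·(sin φ − φ·cos φ) = 43.236708·(0.28662488 − 0.29070204·0.95804289) = 0.351076

x=45.025208 y=0.351076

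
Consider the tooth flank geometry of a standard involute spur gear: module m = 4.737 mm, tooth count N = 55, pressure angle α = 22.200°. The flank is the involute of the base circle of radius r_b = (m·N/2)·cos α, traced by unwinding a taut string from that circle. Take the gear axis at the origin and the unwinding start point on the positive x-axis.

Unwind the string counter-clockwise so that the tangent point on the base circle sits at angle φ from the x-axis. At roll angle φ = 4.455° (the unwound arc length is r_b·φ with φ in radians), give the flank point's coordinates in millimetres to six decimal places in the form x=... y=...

x=120.974887 y=0.018888

pitch radius r_p = m·N/2 = 4.737·55/2 = 130.267500
base radius r_b = r_p·cos α = 130.267500·cos 22.200° = 120.610846
roll angle φ = 4.455° = 0.07775442 rad
x = r_b·(cos φ + φ·sin φ) = 120.610846·(0.99697865 + 0.07775442·0.07767609) = 120.974887
y = r_b·(sin φ − φ·cos φ) = 120.610846·(0.07767609 − 0.07775442·0.99697865) = 0.018888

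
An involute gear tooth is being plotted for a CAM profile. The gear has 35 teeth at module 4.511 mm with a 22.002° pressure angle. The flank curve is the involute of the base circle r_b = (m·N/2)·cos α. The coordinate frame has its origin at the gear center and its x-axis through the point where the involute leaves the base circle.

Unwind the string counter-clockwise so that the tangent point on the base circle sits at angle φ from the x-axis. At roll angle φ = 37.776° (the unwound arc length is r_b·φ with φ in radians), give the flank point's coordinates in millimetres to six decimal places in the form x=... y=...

x=87.414071 y=6.693171

pitch radius r_p = m·N/2 = 4.511·35/2 = 78.942500
base radius r_b = r_p·cos α = 78.942500·cos 22.002° = 73.193179
roll angle φ = 37.776° = 0.65931558 rad
x = r_b·(cos φ + φ·sin φ) = 73.193179·(0.79041168 + 0.65931558·0.61257602) = 87.414071
y = r_b·(sin φ − φ·cos φ) = 73.193179·(0.61257602 − 0.65931558·0.79041168) = 6.693171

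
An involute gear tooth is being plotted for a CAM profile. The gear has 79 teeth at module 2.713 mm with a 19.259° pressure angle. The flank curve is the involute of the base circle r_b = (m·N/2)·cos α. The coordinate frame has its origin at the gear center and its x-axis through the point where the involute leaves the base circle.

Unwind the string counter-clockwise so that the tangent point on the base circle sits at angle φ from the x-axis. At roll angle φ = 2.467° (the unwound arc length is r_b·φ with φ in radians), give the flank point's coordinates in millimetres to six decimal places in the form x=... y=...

x=101.260067 y=0.002691

pitch radius r_p = m·N/2 = 2.713·79/2 = 107.163500
base radius r_b = r_p·cos α = 107.163500·cos 19.259° = 101.166333
roll angle φ = 2.467° = 0.04305727 rad
x = r_b·(cos φ + φ·sin φ) = 101.166333·(0.99907318 + 0.04305727·0.04304397) = 101.260067
y = r_b·(sin φ − φ·cos φ) = 101.166333·(0.04304397 − 0.04305727·0.99907318) = 0.002691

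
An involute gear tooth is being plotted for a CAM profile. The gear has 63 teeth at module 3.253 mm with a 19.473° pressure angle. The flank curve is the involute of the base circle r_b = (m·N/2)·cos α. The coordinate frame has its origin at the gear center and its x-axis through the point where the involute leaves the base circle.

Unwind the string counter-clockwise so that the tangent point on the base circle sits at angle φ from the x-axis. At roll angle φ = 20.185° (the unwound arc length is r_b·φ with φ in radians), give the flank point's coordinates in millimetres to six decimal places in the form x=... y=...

pitch radius r_p = m·N/2 = 3.253·63/2 = 102.469500
base radius r_b = r_p·cos α = 102.469500·cos 19.473° = 96.608110
roll angle φ = 20.185° = 0.35229471 rad
x = r_b·(cos φ + φ·sin φ) = 96.608110·(0.93858339 + 0.35229471·0.34505249) = 102.418466
y = r_b·(sin φ − φ·cos φ) = 96.608110·(0.34505249 − 0.35229471·0.93858339) = 1.390628

x=102.418466 y=1.390628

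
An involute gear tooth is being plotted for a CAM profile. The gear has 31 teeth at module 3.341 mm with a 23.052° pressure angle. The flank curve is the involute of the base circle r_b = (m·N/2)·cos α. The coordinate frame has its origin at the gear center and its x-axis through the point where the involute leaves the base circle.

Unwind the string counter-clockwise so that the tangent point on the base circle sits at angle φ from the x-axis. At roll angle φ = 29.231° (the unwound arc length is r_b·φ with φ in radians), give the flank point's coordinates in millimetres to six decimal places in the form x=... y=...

x=53.453945 y=2.054766

pitch radius r_p = m·N/2 = 3.341·31/2 = 51.785500
base radius r_b = r_p·cos α = 51.785500·cos 23.052° = 47.650420
roll angle φ = 29.231° = 0.51017719 rad
x = r_b·(cos φ + φ·sin φ) = 47.650420·(0.87265799 + 0.51017719·0.48833188) = 53.453945
y = r_b·(sin φ − φ·cos φ) = 47.650420·(0.48833188 − 0.51017719·0.87265799) = 2.054766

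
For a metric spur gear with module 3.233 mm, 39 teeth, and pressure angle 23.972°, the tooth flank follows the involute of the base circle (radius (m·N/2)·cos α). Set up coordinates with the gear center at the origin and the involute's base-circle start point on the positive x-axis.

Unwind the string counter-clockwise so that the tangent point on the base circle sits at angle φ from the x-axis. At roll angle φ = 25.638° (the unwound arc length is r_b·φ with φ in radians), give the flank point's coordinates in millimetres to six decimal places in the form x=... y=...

pitch radius r_p = m·N/2 = 3.233·39/2 = 63.043500
base radius r_b = r_p·cos α = 63.043500·cos 23.972° = 57.605627
roll angle φ = 25.638° = 0.44746751 rad
x = r_b·(cos φ + φ·sin φ) = 57.605627·(0.90154576 + 0.44746751·0.43268377) = 63.087246
y = r_b·(sin φ − φ·cos φ) = 57.605627·(0.43268377 − 0.44746751·0.90154576) = 1.686193

x=63.087246 y=1.686193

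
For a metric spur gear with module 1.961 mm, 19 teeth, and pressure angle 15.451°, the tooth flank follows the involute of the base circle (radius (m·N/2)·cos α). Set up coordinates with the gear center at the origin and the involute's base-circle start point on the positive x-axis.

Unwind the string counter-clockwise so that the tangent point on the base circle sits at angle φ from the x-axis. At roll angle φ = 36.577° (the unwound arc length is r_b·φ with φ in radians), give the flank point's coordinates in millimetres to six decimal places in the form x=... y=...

x=21.250709 y=1.494673

pitch radius r_p = m·N/2 = 1.961·19/2 = 18.629500
base radius r_b = r_p·cos α = 18.629500·cos 15.451° = 17.956205
roll angle φ = 36.577° = 0.63838908 rad
x = r_b·(cos φ + φ·sin φ) = 17.956205·(0.80305675 + 0.63838908·0.59590256) = 21.250709
y = r_b·(sin φ − φ·cos φ) = 17.956205·(0.59590256 − 0.63838908·0.80305675) = 1.494673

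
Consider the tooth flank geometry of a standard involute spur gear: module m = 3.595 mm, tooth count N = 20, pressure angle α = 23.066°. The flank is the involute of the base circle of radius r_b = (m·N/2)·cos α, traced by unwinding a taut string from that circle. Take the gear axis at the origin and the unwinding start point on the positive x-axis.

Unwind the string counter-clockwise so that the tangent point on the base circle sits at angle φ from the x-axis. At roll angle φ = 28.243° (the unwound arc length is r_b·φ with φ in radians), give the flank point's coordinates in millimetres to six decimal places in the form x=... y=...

x=36.853569 y=1.288742

pitch radius r_p = m·N/2 = 3.595·20/2 = 35.950000
base radius r_b = r_p·cos α = 35.950000·cos 23.066° = 33.075947
roll angle φ = 28.243° = 0.49293334 rad
x = r_b·(cos φ + φ·sin φ) = 33.075947·(0.88094856 + 0.49293334·0.47321204) = 36.853569
y = r_b·(sin φ − φ·cos φ) = 33.075947·(0.47321204 − 0.49293334·0.88094856) = 1.288742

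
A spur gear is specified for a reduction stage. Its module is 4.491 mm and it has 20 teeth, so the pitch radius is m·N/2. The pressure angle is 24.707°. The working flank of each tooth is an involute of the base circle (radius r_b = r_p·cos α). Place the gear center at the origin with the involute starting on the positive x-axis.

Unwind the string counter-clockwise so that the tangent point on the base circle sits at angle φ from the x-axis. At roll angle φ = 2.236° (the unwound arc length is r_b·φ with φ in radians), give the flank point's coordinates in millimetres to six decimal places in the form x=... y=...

x=40.829866 y=0.000808

pitch radius r_p = m·N/2 = 4.491·20/2 = 44.910000
base radius r_b = r_p·cos α = 44.910000·cos 24.707° = 40.798809
roll angle φ = 2.236° = 0.03902556 rad
x = r_b·(cos φ + φ·sin φ) = 40.798809·(0.99923860 + 0.03902556·0.03901566) = 40.829866
y = r_b·(sin φ − φ·cos φ) = 40.798809·(0.03901566 − 0.03902556·0.99923860) = 0.000808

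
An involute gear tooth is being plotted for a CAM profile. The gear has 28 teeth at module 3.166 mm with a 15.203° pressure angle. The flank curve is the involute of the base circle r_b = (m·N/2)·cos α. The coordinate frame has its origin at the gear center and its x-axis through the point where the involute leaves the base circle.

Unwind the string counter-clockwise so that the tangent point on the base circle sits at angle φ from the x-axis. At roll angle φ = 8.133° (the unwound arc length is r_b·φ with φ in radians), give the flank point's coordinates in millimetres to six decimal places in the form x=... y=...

x=43.201531 y=0.040696

pitch radius r_p = m·N/2 = 3.166·28/2 = 44.324000
base radius r_b = r_p·cos α = 44.324000·cos 15.203° = 42.772783
roll angle φ = 8.133° = 0.14194763 rad
x = r_b·(cos φ + φ·sin φ) = 42.772783·(0.98994234 + 0.14194763·0.14147142) = 43.201531
y = r_b·(sin φ − φ·cos φ) = 42.772783·(0.14147142 − 0.14194763·0.98994234) = 0.040696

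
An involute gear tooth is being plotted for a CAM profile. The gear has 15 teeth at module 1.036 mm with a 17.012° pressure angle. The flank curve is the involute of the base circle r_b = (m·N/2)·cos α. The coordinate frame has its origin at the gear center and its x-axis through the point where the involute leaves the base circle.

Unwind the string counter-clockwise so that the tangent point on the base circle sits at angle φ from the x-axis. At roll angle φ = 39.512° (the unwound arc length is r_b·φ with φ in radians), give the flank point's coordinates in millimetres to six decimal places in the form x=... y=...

pitch radius r_p = m·N/2 = 1.036·15/2 = 7.770000
base radius r_b = r_p·cos α = 7.770000·cos 17.012° = 7.430012
roll angle φ = 39.512° = 0.68961449 rad
x = r_b·(cos φ + φ·sin φ) = 7.430012·(0.77149135 + 0.68961449·0.63623982) = 8.992184
y = r_b·(sin φ − φ·cos φ) = 7.430012·(0.63623982 − 0.68961449·0.77149135) = 0.774268

x=8.992184 y=0.774268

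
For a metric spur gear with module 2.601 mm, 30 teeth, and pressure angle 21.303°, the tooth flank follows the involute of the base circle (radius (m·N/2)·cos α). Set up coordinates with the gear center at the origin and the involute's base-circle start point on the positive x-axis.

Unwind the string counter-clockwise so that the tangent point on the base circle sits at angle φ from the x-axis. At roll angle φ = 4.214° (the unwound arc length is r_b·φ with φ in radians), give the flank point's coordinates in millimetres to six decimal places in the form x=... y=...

x=36.447371 y=0.004818

pitch radius r_p = m·N/2 = 2.601·30/2 = 39.015000
base radius r_b = r_p·cos α = 39.015000·cos 21.303° = 36.349191
roll angle φ = 4.214° = 0.07354817 rad
x = r_b·(cos φ + φ·sin φ) = 36.349191·(0.99729655 + 0.07354817·0.07348188) = 36.447371
y = r_b·(sin φ − φ·cos φ) = 36.349191·(0.07348188 − 0.07354817·0.99729655) = 0.004818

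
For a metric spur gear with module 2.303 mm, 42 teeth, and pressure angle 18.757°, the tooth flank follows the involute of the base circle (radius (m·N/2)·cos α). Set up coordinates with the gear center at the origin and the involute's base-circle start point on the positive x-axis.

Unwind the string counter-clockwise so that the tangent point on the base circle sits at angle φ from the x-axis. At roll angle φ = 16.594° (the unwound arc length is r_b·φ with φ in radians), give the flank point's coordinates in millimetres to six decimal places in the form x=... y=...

pitch radius r_p = m·N/2 = 2.303·42/2 = 48.363000
base radius r_b = r_p·cos α = 48.363000·cos 18.757° = 45.794482
roll angle φ = 16.594° = 0.28961994 rad
x = r_b·(cos φ + φ·sin φ) = 45.794482·(0.95835249 + 0.28961994·0.28558801) = 47.675008
y = r_b·(sin φ − φ·cos φ) = 45.794482·(0.28558801 − 0.28961994·0.95835249) = 0.367731

x=47.675008 y=0.367731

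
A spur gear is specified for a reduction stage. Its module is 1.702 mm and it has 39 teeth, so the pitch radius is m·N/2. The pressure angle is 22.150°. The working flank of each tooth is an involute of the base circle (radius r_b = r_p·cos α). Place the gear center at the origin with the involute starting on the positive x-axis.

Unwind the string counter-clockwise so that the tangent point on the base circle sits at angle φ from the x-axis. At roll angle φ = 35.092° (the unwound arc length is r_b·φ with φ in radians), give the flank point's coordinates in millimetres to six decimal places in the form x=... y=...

x=35.975659 y=2.267016

pitch radius r_p = m·N/2 = 1.702·39/2 = 33.189000
base radius r_b = r_p·cos α = 33.189000·cos 22.150° = 30.739650
roll angle φ = 35.092° = 0.61247094 rad
x = r_b·(cos φ + φ·sin φ) = 30.739650·(0.81823000 + 0.61247094·0.57489101) = 35.975659
y = r_b·(sin φ − φ·cos φ) = 30.739650·(0.57489101 − 0.61247094·0.81823000) = 2.267016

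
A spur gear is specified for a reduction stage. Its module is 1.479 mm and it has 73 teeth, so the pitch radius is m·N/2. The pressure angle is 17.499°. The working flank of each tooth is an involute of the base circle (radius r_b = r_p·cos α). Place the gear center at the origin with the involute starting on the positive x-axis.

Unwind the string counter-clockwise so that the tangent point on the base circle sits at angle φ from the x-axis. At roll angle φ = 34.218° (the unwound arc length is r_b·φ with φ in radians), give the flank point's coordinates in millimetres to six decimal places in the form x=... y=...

pitch radius r_p = m·N/2 = 1.479·73/2 = 53.983500
base radius r_b = r_p·cos α = 53.983500·cos 17.499° = 51.485262
roll angle φ = 34.218° = 0.59721676 rad
x = r_b·(cos φ + φ·sin φ) = 51.485262·(0.82690395 + 0.59721676·0.56234319) = 59.864217
y = r_b·(sin φ − φ·cos φ) = 51.485262·(0.56234319 − 0.59721676·0.82690395) = 3.526858

x=59.864217 y=3.526858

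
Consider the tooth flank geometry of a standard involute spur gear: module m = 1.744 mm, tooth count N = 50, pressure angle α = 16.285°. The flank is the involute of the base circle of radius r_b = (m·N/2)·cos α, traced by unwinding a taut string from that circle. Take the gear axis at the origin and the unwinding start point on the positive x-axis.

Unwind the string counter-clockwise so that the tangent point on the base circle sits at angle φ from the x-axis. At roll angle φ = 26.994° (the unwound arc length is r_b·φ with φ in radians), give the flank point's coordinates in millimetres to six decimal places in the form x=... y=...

pitch radius r_p = m·N/2 = 1.744·50/2 = 43.600000
base radius r_b = r_p·cos α = 43.600000·cos 16.285° = 41.850713
roll angle φ = 26.994° = 0.47113418 rad
x = r_b·(cos φ + φ·sin φ) = 41.850713·(0.89105406 + 0.47113418·0.45389719) = 46.240875
y = r_b·(sin φ − φ·cos φ) = 41.850713·(0.45389719 − 0.47113418·0.89105406) = 1.426740

x=46.240875 y=1.426740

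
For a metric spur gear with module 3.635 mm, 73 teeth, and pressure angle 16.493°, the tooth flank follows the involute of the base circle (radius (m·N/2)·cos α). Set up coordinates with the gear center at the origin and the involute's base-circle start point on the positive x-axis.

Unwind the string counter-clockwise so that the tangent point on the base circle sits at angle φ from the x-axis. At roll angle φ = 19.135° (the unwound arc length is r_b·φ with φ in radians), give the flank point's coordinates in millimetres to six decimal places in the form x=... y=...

x=134.116465 y=1.562049

pitch radius r_p = m·N/2 = 3.635·73/2 = 132.677500
base radius r_b = r_p·cos α = 132.677500·cos 16.493° = 127.218408
roll angle φ = 19.135° = 0.33396875 rad
x = r_b·(cos φ + φ·sin φ) = 127.218408·(0.94474885 + 0.33396875·0.32779507) = 134.116465
y = r_b·(sin φ − φ·cos φ) = 127.218408·(0.32779507 − 0.33396875·0.94474885) = 1.562049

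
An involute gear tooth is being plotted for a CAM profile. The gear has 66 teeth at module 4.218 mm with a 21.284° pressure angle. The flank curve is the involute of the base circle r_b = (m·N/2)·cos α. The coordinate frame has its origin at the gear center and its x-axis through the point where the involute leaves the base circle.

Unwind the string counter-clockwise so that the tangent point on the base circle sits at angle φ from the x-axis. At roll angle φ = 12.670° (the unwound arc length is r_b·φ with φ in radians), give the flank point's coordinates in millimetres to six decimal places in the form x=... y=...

pitch radius r_p = m·N/2 = 4.218·66/2 = 139.194000
base radius r_b = r_p·cos α = 139.194000·cos 21.284° = 129.699943
roll angle φ = 12.670° = 0.22113322 rad
x = r_b·(cos φ + φ·sin φ) = 129.699943·(0.97564952 + 0.22113322·0.21933539) = 132.832438
y = r_b·(sin φ − φ·cos φ) = 129.699943·(0.21933539 − 0.22113322·0.97564952) = 0.465217

x=132.832438 y=0.465217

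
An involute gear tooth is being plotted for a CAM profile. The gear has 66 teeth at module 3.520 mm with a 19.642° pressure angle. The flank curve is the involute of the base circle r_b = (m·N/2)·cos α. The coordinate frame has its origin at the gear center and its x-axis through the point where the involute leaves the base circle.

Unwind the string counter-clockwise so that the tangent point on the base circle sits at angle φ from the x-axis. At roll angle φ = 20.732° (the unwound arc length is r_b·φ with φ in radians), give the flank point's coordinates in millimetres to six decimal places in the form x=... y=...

pitch radius r_p = m·N/2 = 3.520·66/2 = 116.160000
base radius r_b = r_p·cos α = 116.160000·cos 19.642° = 109.400801
roll angle φ = 20.732° = 0.36184166 rad
x = r_b·(cos φ + φ·sin φ) = 109.400801·(0.93524647 + 0.36184166·0.35399724) = 116.329965
y = r_b·(sin φ − φ·cos φ) = 109.400801·(0.35399724 − 0.36184166·0.93524647) = 1.705132

x=116.329965 y=1.705132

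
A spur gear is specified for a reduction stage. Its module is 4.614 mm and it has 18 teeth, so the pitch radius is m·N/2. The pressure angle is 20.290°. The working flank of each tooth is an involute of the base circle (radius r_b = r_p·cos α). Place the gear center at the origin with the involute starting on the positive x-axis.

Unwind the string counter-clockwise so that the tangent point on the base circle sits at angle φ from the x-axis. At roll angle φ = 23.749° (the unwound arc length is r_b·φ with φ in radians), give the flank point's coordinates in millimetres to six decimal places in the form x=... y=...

pitch radius r_p = m·N/2 = 4.614·18/2 = 41.526000
base radius r_b = r_p·cos α = 41.526000·cos 20.290° = 38.949290
roll angle φ = 23.749° = 0.41449824 rad
x = r_b·(cos φ + φ·sin φ) = 38.949290·(0.91531851 + 0.41449824·0.40273071) = 42.152856
y = r_b·(sin φ − φ·cos φ) = 38.949290·(0.40273071 − 0.41449824·0.91531851) = 0.908796

x=42.152856 y=0.908796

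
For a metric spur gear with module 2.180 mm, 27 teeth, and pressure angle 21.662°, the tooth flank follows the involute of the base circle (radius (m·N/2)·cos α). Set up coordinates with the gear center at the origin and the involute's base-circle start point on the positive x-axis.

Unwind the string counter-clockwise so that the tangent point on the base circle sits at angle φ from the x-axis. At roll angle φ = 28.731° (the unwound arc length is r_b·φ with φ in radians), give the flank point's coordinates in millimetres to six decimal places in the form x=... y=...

pitch radius r_p = m·N/2 = 2.180·27/2 = 29.430000
base radius r_b = r_p·cos α = 29.430000·cos 21.662° = 27.351583
roll angle φ = 28.731° = 0.50145055 rad
x = r_b·(cos φ + φ·sin φ) = 27.351583·(0.87688621 + 0.50145055·0.48069801) = 30.577223
y = r_b·(sin φ − φ·cos φ) = 27.351583·(0.48069801 − 0.50145055·0.87688621) = 1.120948

x=30.577223 y=1.120948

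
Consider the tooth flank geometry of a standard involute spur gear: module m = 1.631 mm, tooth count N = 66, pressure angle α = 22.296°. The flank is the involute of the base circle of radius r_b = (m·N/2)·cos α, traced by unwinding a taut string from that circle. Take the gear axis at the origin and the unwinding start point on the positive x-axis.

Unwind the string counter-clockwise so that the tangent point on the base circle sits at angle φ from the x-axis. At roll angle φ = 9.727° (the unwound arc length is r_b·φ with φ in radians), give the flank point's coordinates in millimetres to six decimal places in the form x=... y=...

pitch radius r_p = m·N/2 = 1.631·66/2 = 53.823000
base radius r_b = r_p·cos α = 53.823000·cos 22.296° = 49.798988
roll angle φ = 9.727° = 0.16976818 rad
x = r_b·(cos φ + φ·sin φ) = 49.798988·(0.98562396 + 0.16976818·0.16895386) = 50.511460
y = r_b·(sin φ − φ·cos φ) = 49.798988·(0.16895386 − 0.16976818·0.98562396) = 0.080987

x=50.511460 y=0.080987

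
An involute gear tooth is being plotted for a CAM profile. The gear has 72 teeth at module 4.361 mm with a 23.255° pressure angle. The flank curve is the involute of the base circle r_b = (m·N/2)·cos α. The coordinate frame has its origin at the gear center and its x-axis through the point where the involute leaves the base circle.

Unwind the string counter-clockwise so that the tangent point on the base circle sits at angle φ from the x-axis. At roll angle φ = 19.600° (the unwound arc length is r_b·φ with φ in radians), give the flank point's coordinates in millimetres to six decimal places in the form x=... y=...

x=152.435511 y=1.902293

pitch radius r_p = m·N/2 = 4.361·72/2 = 156.996000
base radius r_b = r_p·cos α = 156.996000·cos 23.255° = 144.241136
roll angle φ = 19.600° = 0.34208453 rad
x = r_b·(cos φ + φ·sin φ) = 144.241136·(0.94205745 + 0.34208453·0.33545157) = 152.435511
y = r_b·(sin φ − φ·cos φ) = 144.241136·(0.33545157 − 0.34208453·0.94205745) = 1.902293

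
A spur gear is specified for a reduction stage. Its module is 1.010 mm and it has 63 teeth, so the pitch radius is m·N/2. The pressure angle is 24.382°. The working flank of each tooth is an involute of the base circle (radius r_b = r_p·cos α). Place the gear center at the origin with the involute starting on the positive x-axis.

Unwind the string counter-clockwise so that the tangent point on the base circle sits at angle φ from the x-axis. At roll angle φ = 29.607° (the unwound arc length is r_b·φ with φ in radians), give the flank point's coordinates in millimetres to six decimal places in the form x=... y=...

pitch radius r_p = m·N/2 = 1.010·63/2 = 31.815000
base radius r_b = r_p·cos α = 31.815000·cos 24.382° = 28.977528
roll angle φ = 29.607° = 0.51673963 rad
x = r_b·(cos φ + φ·sin φ) = 28.977528·(0.86943458 + 0.51673963·0.49404809) = 32.591861
y = r_b·(sin φ − φ·cos φ) = 28.977528·(0.49404809 − 0.51673963·0.86943458) = 1.297521

x=32.591861 y=1.297521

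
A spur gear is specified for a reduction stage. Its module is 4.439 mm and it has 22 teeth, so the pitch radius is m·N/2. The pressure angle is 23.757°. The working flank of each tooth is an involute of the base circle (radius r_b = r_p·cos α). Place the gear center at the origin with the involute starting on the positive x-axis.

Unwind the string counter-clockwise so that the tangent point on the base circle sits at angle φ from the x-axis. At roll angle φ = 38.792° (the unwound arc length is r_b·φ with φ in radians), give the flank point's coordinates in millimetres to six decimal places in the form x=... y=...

x=53.790172 y=4.414899

pitch radius r_p = m·N/2 = 4.439·22/2 = 48.829000
base radius r_b = r_p·cos α = 48.829000·cos 23.757° = 44.691341
roll angle φ = 38.792° = 0.67704812 rad
x = r_b·(cos φ + φ·sin φ) = 44.691341·(0.77942545 + 0.67704812·0.62649499) = 53.790172
y = r_b·(sin φ − φ·cos φ) = 44.691341·(0.62649499 − 0.67704812·0.77942545) = 4.414899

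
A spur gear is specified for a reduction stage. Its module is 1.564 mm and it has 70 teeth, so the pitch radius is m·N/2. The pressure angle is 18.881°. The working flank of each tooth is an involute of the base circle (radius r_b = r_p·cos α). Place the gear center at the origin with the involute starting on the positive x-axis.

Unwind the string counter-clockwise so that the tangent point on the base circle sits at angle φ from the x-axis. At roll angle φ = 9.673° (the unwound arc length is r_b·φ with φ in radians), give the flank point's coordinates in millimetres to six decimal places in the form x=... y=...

x=52.527466 y=0.082840

pitch radius r_p = m·N/2 = 1.564·70/2 = 54.740000
base radius r_b = r_p·cos α = 54.740000·cos 18.881° = 51.794590
roll angle φ = 9.673° = 0.16882570 rad
x = r_b·(cos φ + φ·sin φ) = 51.794590·(0.98578276 + 0.16882570·0.16802486) = 52.527466
y = r_b·(sin φ − φ·cos φ) = 51.794590·(0.16802486 − 0.16882570·0.98578276) = 0.082840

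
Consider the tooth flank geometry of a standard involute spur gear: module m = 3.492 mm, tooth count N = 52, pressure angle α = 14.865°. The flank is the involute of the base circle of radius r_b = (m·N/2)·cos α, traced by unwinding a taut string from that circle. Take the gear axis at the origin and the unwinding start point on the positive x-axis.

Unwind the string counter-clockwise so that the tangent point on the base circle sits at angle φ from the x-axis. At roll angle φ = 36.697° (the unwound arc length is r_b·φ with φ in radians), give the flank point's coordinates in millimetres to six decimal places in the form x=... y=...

x=103.948282 y=7.374720

pitch radius r_p = m·N/2 = 3.492·52/2 = 90.792000
base radius r_b = r_p·cos α = 90.792000·cos 14.865° = 87.753462
roll angle φ = 36.697° = 0.64048348 rad
x = r_b·(cos φ + φ·sin φ) = 87.753462·(0.80180693 + 0.64048348·0.59758317) = 103.948282
y = r_b·(sin φ − φ·cos φ) = 87.753462·(0.59758317 − 0.64048348·0.80180693) = 7.374720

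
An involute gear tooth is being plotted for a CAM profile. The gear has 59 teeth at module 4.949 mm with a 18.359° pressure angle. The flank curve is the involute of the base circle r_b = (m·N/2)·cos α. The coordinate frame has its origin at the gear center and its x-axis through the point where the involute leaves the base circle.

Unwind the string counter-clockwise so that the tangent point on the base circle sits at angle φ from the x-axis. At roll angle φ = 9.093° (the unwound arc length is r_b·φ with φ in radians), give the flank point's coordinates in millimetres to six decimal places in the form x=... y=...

x=140.298580 y=0.184158

pitch radius r_p = m·N/2 = 4.949·59/2 = 145.995500
base radius r_b = r_p·cos α = 145.995500·cos 18.359° = 138.564569
roll angle φ = 9.093° = 0.15870279 rad
x = r_b·(cos φ + φ·sin φ) = 138.564569·(0.98743312 + 0.15870279·0.15803743) = 140.298580
y = r_b·(sin φ − φ·cos φ) = 138.564569·(0.15803743 − 0.15870279·0.98743312) = 0.184158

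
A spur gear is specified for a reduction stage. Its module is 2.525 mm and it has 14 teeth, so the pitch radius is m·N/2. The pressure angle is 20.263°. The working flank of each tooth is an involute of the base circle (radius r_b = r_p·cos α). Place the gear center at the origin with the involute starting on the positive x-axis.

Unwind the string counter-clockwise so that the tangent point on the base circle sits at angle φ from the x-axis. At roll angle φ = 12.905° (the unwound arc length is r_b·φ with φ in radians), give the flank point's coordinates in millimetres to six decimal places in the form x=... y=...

x=16.996411 y=0.062834

pitch radius r_p = m·N/2 = 2.525·14/2 = 17.675000
base radius r_b = r_p·cos α = 17.675000·cos 20.263° = 16.581143
roll angle φ = 12.905° = 0.22523474 rad
x = r_b·(cos φ + φ·sin φ) = 16.581143·(0.97474171 + 0.22523474·0.22333518) = 16.996411
y = r_b·(sin φ − φ·cos φ) = 16.581143·(0.22333518 − 0.22523474·0.97474171) = 0.062834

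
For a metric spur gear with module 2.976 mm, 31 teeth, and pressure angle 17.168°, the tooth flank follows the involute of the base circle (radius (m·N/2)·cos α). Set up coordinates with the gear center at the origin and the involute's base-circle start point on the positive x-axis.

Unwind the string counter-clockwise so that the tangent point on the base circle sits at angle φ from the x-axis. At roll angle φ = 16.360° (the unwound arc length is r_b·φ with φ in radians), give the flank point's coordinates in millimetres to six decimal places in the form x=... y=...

x=45.832876 y=0.339223

pitch radius r_p = m·N/2 = 2.976·31/2 = 46.128000
base radius r_b = r_p·cos α = 46.128000·cos 17.168° = 44.072692
roll angle φ = 16.360° = 0.28553587 rad
x = r_b·(cos φ + φ·sin φ) = 44.072692·(0.95951085 + 0.28553587·0.28167166) = 45.832876
y = r_b·(sin φ − φ·cos φ) = 44.072692·(0.28167166 − 0.28553587·0.95951085) = 0.339223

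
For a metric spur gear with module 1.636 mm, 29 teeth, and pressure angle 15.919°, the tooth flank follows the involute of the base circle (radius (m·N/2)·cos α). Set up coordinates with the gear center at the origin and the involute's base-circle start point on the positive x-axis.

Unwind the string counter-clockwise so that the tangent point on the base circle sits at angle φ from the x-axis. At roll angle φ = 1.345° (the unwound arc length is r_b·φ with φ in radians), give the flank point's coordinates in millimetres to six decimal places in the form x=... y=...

x=22.818556 y=0.000098

pitch radius r_p = m·N/2 = 1.636·29/2 = 23.722000
base radius r_b = r_p·cos α = 23.722000·cos 15.919° = 22.812271
roll angle φ = 1.345° = 0.02347468 rad
x = r_b·(cos φ + φ·sin φ) = 22.812271·(0.99972448 + 0.02347468·0.02347252) = 22.818556
y = r_b·(sin φ − φ·cos φ) = 22.812271·(0.02347252 − 0.02347468·0.99972448) = 0.000098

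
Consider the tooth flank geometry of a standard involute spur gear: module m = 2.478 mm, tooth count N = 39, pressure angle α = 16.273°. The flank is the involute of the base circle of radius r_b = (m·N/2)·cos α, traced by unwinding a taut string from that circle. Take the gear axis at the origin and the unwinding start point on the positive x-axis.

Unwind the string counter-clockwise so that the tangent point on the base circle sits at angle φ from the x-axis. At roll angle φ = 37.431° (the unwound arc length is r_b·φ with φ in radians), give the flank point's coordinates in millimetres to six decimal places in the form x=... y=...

x=55.252201 y=4.129849

pitch radius r_p = m·N/2 = 2.478·39/2 = 48.321000
base radius r_b = r_p·cos α = 48.321000·cos 16.273° = 46.385137
roll angle φ = 37.431° = 0.65329419 rad
x = r_b·(cos φ + φ·sin φ) = 46.385137·(0.79408588 + 0.65329419·0.60780557) = 55.252201
y = r_b·(sin φ − φ·cos φ) = 46.385137·(0.60780557 − 0.65329419·0.79408588) = 4.129849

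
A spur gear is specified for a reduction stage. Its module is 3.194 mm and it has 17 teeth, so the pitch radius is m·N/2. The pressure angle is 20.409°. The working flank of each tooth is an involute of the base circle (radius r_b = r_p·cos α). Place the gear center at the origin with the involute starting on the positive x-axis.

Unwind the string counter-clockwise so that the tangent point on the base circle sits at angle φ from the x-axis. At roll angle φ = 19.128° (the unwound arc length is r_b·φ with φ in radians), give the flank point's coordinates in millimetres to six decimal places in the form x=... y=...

x=26.823472 y=0.312083

pitch radius r_p = m·N/2 = 3.194·17/2 = 27.149000
base radius r_b = r_p·cos α = 27.149000·cos 20.409° = 25.444782
roll angle φ = 19.128° = 0.33384658 rad
x = r_b·(cos φ + φ·sin φ) = 25.444782·(0.94478889 + 0.33384658·0.32767965) = 26.823472
y = r_b·(sin φ − φ·cos φ) = 25.444782·(0.32767965 − 0.33384658·0.94478889) = 0.312083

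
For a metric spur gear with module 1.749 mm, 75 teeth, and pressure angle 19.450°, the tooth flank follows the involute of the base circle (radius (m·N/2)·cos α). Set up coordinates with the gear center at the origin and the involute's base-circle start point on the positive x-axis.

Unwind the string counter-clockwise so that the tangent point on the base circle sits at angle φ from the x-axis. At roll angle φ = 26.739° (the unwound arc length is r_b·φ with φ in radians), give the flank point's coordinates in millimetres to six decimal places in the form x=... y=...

pitch radius r_p = m·N/2 = 1.749·75/2 = 65.587500
base radius r_b = r_p·cos α = 65.587500·cos 19.450° = 61.844581
roll angle φ = 26.739° = 0.46668359 rad
x = r_b·(cos φ + φ·sin φ) = 61.844581·(0.89306534 + 0.46668359·0.44992699) = 68.216978
y = r_b·(sin φ − φ·cos φ) = 61.844581·(0.44992699 − 0.46668359·0.89306534) = 2.050028

x=68.216978 y=2.050028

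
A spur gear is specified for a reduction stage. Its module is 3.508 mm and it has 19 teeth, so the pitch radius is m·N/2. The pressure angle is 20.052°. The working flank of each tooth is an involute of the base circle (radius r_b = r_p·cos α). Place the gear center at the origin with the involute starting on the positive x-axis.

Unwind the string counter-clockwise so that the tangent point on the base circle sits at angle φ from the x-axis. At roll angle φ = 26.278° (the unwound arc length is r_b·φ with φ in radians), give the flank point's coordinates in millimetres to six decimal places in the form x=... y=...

x=34.427272 y=0.985712

pitch radius r_p = m·N/2 = 3.508·19/2 = 33.326000
base radius r_b = r_p·cos α = 33.326000·cos 20.052° = 31.305839
roll angle φ = 26.278° = 0.45863762 rad
x = r_b·(cos φ + φ·sin φ) = 31.305839·(0.89665649 + 0.45863762·0.44272693) = 34.427272
y = r_b·(sin φ − φ·cos φ) = 31.305839·(0.44272693 − 0.45863762·0.89665649) = 0.985712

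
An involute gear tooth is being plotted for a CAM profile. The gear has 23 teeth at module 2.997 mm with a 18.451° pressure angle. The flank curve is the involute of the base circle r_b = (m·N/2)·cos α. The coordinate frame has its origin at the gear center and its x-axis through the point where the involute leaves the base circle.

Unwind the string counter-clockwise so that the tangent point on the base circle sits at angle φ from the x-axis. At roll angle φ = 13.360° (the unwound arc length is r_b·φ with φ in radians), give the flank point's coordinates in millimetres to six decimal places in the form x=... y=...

pitch radius r_p = m·N/2 = 2.997·23/2 = 34.465500
base radius r_b = r_p·cos α = 34.465500·cos 18.451° = 32.693790
roll angle φ = 13.360° = 0.23317599 rad
x = r_b·(cos φ + φ·sin φ) = 32.693790·(0.97293743 + 0.23317599·0.23106872) = 33.570543
y = r_b·(sin φ − φ·cos φ) = 32.693790·(0.23106872 − 0.23317599·0.97293743) = 0.137414

x=33.570543 y=0.137414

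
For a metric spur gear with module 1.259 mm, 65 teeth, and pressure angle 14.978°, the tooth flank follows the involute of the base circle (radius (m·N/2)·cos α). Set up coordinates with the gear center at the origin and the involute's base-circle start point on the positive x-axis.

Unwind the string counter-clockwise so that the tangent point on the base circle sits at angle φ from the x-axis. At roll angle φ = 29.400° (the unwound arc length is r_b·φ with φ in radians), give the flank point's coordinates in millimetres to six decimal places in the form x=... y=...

x=44.393531 y=1.733693

pitch radius r_p = m·N/2 = 1.259·65/2 = 40.917500
base radius r_b = r_p·cos α = 40.917500·cos 14.978° = 39.527333
roll angle φ = 29.400° = 0.51312680 rad
x = r_b·(cos φ + φ·sin φ) = 39.527333·(0.87121381 + 0.51312680·0.49090375) = 44.393531
y = r_b·(sin φ − φ·cos φ) = 39.527333·(0.49090375 − 0.51312680·0.87121381) = 1.733693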